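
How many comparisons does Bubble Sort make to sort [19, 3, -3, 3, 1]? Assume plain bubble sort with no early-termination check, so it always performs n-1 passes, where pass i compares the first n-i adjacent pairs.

Pass 1: compare adjacent pairs (0,1)..(3,4) = 4 comparison(s), 4 swap(s) -> [3, -3, 3, 1, 19]
Pass 2: compare adjacent pairs (0,1)..(2,3) = 3 comparison(s), 2 swap(s) -> [-3, 3, 1, 3, 19]
Pass 3: compare adjacent pairs (0,1)..(1,2) = 2 comparison(s), 1 swap(s) -> [-3, 1, 3, 3, 19]
Pass 4: compare adjacent pairs (0,1)..(0,1) = 1 comparison(s), 0 swap(s) -> [-3, 1, 3, 3, 19]
Total comparisons: 4 + 3 + 2 + 1 = 10


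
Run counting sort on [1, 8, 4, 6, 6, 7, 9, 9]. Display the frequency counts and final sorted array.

Count array: [0, 1, 0, 0, 1, 0, 2, 1, 1, 2]
(count[i] = number of elements equal to i)
Cumulative count: [0, 1, 1, 1, 2, 2, 4, 5, 6, 8]
Sorted: [1, 4, 6, 6, 7, 8, 9, 9]


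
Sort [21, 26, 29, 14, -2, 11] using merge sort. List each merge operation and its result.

Divide and conquer:
  Merge [26] + [29] -> [26, 29]
  Merge [21] + [26, 29] -> [21, 26, 29]
  Merge [-2] + [11] -> [-2, 11]
  Merge [14] + [-2, 11] -> [-2, 11, 14]
  Merge [21, 26, 29] + [-2, 11, 14] -> [-2, 11, 14, 21, 26, 29]


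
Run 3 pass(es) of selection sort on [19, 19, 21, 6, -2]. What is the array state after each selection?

Pass 1: Select minimum -2 at index 4, swap -> [-2, 19, 21, 6, 19]
Pass 2: Select minimum 6 at index 3, swap -> [-2, 6, 21, 19, 19]
Pass 3: Select minimum 19 at index 3, swap -> [-2, 6, 19, 21, 19]


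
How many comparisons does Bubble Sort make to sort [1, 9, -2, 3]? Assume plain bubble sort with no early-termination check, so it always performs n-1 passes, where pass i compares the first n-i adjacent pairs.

Pass 1: compare adjacent pairs (0,1)..(2,3) = 3 comparison(s), 2 swap(s) -> [1, -2, 3, 9]
Pass 2: compare adjacent pairs (0,1)..(1,2) = 2 comparison(s), 1 swap(s) -> [-2, 1, 3, 9]
Pass 3: compare adjacent pairs (0,1)..(0,1) = 1 comparison(s), 0 swap(s) -> [-2, 1, 3, 9]
Total comparisons: 3 + 2 + 1 = 6


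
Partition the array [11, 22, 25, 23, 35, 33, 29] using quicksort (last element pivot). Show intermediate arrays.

Partition 1: pivot=29 at index 4 -> [11, 22, 25, 23, 29, 33, 35]
Partition 2: pivot=23 at index 2 -> [11, 22, 23, 25, 29, 33, 35]
Partition 3: pivot=22 at index 1 -> [11, 22, 23, 25, 29, 33, 35]
Partition 4: pivot=35 at index 6 -> [11, 22, 23, 25, 29, 33, 35]


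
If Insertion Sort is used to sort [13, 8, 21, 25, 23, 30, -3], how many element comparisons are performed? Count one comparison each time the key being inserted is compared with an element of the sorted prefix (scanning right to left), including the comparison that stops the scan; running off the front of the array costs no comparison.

Insert 8: 13 > 8 (shift), reached front = 1 comparison(s) -> [8, 13, 21, 25, 23, 30, -3]
Insert 21: 13 <= 21 (stop) = 1 comparison(s) -> [8, 13, 21, 25, 23, 30, -3]
Insert 25: 21 <= 25 (stop) = 1 comparison(s) -> [8, 13, 21, 25, 23, 30, -3]
Insert 23: 25 > 23 (shift), 21 <= 23 (stop) = 2 comparison(s) -> [8, 13, 21, 23, 25, 30, -3]
Insert 30: 25 <= 30 (stop) = 1 comparison(s) -> [8, 13, 21, 23, 25, 30, -3]
Insert -3: 30 > -3 (shift), 25 > -3 (shift), 23 > -3 (shift), 21 > -3 (shift), 13 > -3 (shift), 8 > -3 (shift), reached front = 6 comparison(s) -> [-3, 8, 13, 21, 23, 25, 30]
Total comparisons: 1 + 1 + 1 + 2 + 1 + 6 = 12


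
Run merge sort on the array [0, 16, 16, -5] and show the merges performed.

Divide and conquer:
  Merge [0] + [16] -> [0, 16]
  Merge [16] + [-5] -> [-5, 16]
  Merge [0, 16] + [-5, 16] -> [-5, 0, 16, 16]


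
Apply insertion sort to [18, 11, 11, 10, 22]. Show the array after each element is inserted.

First element 18 is already 'sorted'
Insert 11: shifted 1 elements -> [11, 18, 11, 10, 22]
Insert 11: shifted 1 elements -> [11, 11, 18, 10, 22]
Insert 10: shifted 3 elements -> [10, 11, 11, 18, 22]
Insert 22: shifted 0 elements -> [10, 11, 11, 18, 22]


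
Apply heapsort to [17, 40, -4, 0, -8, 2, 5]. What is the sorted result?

Build heap: [40, 17, 5, 0, -8, 2, -4]
Extract 40: [17, 0, 5, -4, -8, 2, 40]
Extract 17: [5, 0, 2, -4, -8, 17, 40]
Extract 5: [2, 0, -8, -4, 5, 17, 40]
Extract 2: [0, -4, -8, 2, 5, 17, 40]
Extract 0: [-4, -8, 0, 2, 5, 17, 40]
Extract -4: [-8, -4, 0, 2, 5, 17, 40]


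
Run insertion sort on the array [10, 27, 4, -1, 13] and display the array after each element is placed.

First element 10 is already 'sorted'
Insert 27: shifted 0 elements -> [10, 27, 4, -1, 13]
Insert 4: shifted 2 elements -> [4, 10, 27, -1, 13]
Insert -1: shifted 3 elements -> [-1, 4, 10, 27, 13]
Insert 13: shifted 1 elements -> [-1, 4, 10, 13, 27]


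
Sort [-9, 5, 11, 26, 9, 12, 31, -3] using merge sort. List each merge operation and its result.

Divide and conquer:
  Merge [-9] + [5] -> [-9, 5]
  Merge [11] + [26] -> [11, 26]
  Merge [-9, 5] + [11, 26] -> [-9, 5, 11, 26]
  Merge [9] + [12] -> [9, 12]
  Merge [31] + [-3] -> [-3, 31]
  Merge [9, 12] + [-3, 31] -> [-3, 9, 12, 31]
  Merge [-9, 5, 11, 26] + [-3, 9, 12, 31] -> [-9, -3, 5, 9, 11, 12, 26, 31]


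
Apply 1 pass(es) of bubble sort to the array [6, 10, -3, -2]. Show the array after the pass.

After pass 1: [6, -3, -2, 10] (2 swaps)
Total swaps: 2


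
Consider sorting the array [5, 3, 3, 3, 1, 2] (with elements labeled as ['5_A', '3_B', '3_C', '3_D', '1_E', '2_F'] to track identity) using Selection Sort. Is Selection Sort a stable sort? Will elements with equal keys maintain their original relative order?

Trace Selection Sort on the labeled array (the key is the number; the letter only tracks identity):
  Pass 1: minimum of unsorted part is 1_E at index 4; swap it with 5_A at index 0 -> [1_E, 3_B, 3_C, 3_D, 5_A, 2_F]
  Pass 2: minimum of unsorted part is 2_F at index 5; swap it with 3_B at index 1 -> [1_E, 2_F, 3_C, 3_D, 5_A, 3_B]
  Pass 3: minimum 3_C is already at index 2; no swap -> [1_E, 2_F, 3_C, 3_D, 5_A, 3_B]
  Pass 4: minimum 3_D is already at index 3; no swap -> [1_E, 2_F, 3_C, 3_D, 5_A, 3_B]
  Pass 5: minimum of unsorted part is 3_B at index 5; swap it with 5_A at index 4 -> [1_E, 2_F, 3_C, 3_D, 3_B, 5_A]
Final order: [1_E, 2_F, 3_C, 3_D, 3_B, 5_A]
Equal keys:
  value 3: originally 3_B, 3_C, 3_D; after sorting 3_C, 3_D, 3_B -> order changed
Equal keys were reordered, so Selection Sort is not stable: the long-range swap that moves the minimum into place can carry an element past an equal key. (One such input is enough; an unstable sort may happen to preserve order on other inputs, but it gives no guarantee.)
Answer: Not stable


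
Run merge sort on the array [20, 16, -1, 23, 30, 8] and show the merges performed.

Divide and conquer:
  Merge [16] + [-1] -> [-1, 16]
  Merge [20] + [-1, 16] -> [-1, 16, 20]
  Merge [30] + [8] -> [8, 30]
  Merge [23] + [8, 30] -> [8, 23, 30]
  Merge [-1, 16, 20] + [8, 23, 30] -> [-1, 8, 16, 20, 23, 30]


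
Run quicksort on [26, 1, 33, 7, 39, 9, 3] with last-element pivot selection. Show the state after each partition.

Partition 1: pivot=3 at index 1 -> [1, 3, 33, 7, 39, 9, 26]
Partition 2: pivot=26 at index 4 -> [1, 3, 7, 9, 26, 33, 39]
Partition 3: pivot=9 at index 3 -> [1, 3, 7, 9, 26, 33, 39]
Partition 4: pivot=39 at index 6 -> [1, 3, 7, 9, 26, 33, 39]


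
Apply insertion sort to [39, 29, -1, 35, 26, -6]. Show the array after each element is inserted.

First element 39 is already 'sorted'
Insert 29: shifted 1 elements -> [29, 39, -1, 35, 26, -6]
Insert -1: shifted 2 elements -> [-1, 29, 39, 35, 26, -6]
Insert 35: shifted 1 elements -> [-1, 29, 35, 39, 26, -6]
Insert 26: shifted 3 elements -> [-1, 26, 29, 35, 39, -6]
Insert -6: shifted 5 elements -> [-6, -1, 26, 29, 35, 39]


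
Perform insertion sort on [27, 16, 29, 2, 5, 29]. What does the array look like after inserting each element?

First element 27 is already 'sorted'
Insert 16: shifted 1 elements -> [16, 27, 29, 2, 5, 29]
Insert 29: shifted 0 elements -> [16, 27, 29, 2, 5, 29]
Insert 2: shifted 3 elements -> [2, 16, 27, 29, 5, 29]
Insert 5: shifted 3 elements -> [2, 5, 16, 27, 29, 29]
Insert 29: shifted 0 elements -> [2, 5, 16, 27, 29, 29]


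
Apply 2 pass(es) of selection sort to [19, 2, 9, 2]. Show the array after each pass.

Pass 1: Select minimum 2 at index 1, swap -> [2, 19, 9, 2]
Pass 2: Select minimum 2 at index 3, swap -> [2, 2, 9, 19]


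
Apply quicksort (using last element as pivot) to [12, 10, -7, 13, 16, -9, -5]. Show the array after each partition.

Partition 1: pivot=-5 at index 2 -> [-7, -9, -5, 13, 16, 10, 12]
Partition 2: pivot=-9 at index 0 -> [-9, -7, -5, 13, 16, 10, 12]
Partition 3: pivot=12 at index 4 -> [-9, -7, -5, 10, 12, 13, 16]
Partition 4: pivot=16 at index 6 -> [-9, -7, -5, 10, 12, 13, 16]


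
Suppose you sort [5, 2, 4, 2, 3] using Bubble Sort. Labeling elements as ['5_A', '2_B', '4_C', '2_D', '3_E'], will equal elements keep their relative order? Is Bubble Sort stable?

Trace Bubble Sort on the labeled array (the key is the number; the letter only tracks identity):
  After pass 1: [2_B, 4_C, 2_D, 3_E, 5_A]
  After pass 2: [2_B, 2_D, 3_E, 4_C, 5_A]
  After pass 3: [2_B, 2_D, 3_E, 4_C, 5_A] (no swaps, done)
Final order: [2_B, 2_D, 3_E, 4_C, 5_A]
Equal keys:
  value 2: originally 2_B, 2_D; after sorting 2_B, 2_D -> order preserved
All equal keys kept their original relative order. Bubble Sort is stable: it only swaps adjacent elements when the left one is strictly greater, so equal keys never move past each other.
Answer: Stable


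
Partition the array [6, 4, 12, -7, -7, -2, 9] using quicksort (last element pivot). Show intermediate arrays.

Partition 1: pivot=9 at index 5 -> [6, 4, -7, -7, -2, 9, 12]
Partition 2: pivot=-2 at index 2 -> [-7, -7, -2, 4, 6, 9, 12]
Partition 3: pivot=-7 at index 1 -> [-7, -7, -2, 4, 6, 9, 12]
Partition 4: pivot=6 at index 4 -> [-7, -7, -2, 4, 6, 9, 12]


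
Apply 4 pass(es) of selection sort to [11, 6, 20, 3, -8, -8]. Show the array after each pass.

Pass 1: Select minimum -8 at index 4, swap -> [-8, 6, 20, 3, 11, -8]
Pass 2: Select minimum -8 at index 5, swap -> [-8, -8, 20, 3, 11, 6]
Pass 3: Select minimum 3 at index 3, swap -> [-8, -8, 3, 20, 11, 6]
Pass 4: Select minimum 6 at index 5, swap -> [-8, -8, 3, 6, 11, 20]


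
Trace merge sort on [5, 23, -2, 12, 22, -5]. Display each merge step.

Divide and conquer:
  Merge [23] + [-2] -> [-2, 23]
  Merge [5] + [-2, 23] -> [-2, 5, 23]
  Merge [22] + [-5] -> [-5, 22]
  Merge [12] + [-5, 22] -> [-5, 12, 22]
  Merge [-2, 5, 23] + [-5, 12, 22] -> [-5, -2, 5, 12, 22, 23]


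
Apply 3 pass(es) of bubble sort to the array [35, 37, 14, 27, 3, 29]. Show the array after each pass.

After pass 1: [35, 14, 27, 3, 29, 37] (4 swaps)
After pass 2: [14, 27, 3, 29, 35, 37] (4 swaps)
After pass 3: [14, 3, 27, 29, 35, 37] (1 swaps)
Total swaps: 9


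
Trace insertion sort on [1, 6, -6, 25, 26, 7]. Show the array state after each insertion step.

First element 1 is already 'sorted'
Insert 6: shifted 0 elements -> [1, 6, -6, 25, 26, 7]
Insert -6: shifted 2 elements -> [-6, 1, 6, 25, 26, 7]
Insert 25: shifted 0 elements -> [-6, 1, 6, 25, 26, 7]
Insert 26: shifted 0 elements -> [-6, 1, 6, 25, 26, 7]
Insert 7: shifted 2 elements -> [-6, 1, 6, 7, 25, 26]


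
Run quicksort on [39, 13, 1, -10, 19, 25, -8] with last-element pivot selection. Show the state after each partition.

Partition 1: pivot=-8 at index 1 -> [-10, -8, 1, 39, 19, 25, 13]
Partition 2: pivot=13 at index 3 -> [-10, -8, 1, 13, 19, 25, 39]
Partition 3: pivot=39 at index 6 -> [-10, -8, 1, 13, 19, 25, 39]
Partition 4: pivot=25 at index 5 -> [-10, -8, 1, 13, 19, 25, 39]


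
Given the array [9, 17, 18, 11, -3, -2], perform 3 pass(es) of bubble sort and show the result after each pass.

After pass 1: [9, 17, 11, -3, -2, 18] (3 swaps)
After pass 2: [9, 11, -3, -2, 17, 18] (3 swaps)
After pass 3: [9, -3, -2, 11, 17, 18] (2 swaps)
Total swaps: 8


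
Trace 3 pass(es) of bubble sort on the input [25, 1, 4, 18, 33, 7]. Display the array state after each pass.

After pass 1: [1, 4, 18, 25, 7, 33] (4 swaps)
After pass 2: [1, 4, 18, 7, 25, 33] (1 swaps)
After pass 3: [1, 4, 7, 18, 25, 33] (1 swaps)
Total swaps: 6


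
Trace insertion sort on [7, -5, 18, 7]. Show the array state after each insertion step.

First element 7 is already 'sorted'
Insert -5: shifted 1 elements -> [-5, 7, 18, 7]
Insert 18: shifted 0 elements -> [-5, 7, 18, 7]
Insert 7: shifted 1 elements -> [-5, 7, 7, 18]


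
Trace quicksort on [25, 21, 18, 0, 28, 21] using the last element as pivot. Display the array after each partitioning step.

Partition 1: pivot=21 at index 3 -> [21, 18, 0, 21, 28, 25]
Partition 2: pivot=0 at index 0 -> [0, 18, 21, 21, 28, 25]
Partition 3: pivot=21 at index 2 -> [0, 18, 21, 21, 28, 25]
Partition 4: pivot=25 at index 4 -> [0, 18, 21, 21, 25, 28]


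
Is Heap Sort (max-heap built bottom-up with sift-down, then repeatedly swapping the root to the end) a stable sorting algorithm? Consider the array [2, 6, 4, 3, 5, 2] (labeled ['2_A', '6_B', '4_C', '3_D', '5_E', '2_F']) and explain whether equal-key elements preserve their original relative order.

Trace Heap Sort on the labeled array (the key is the number; the letter only tracks identity):
  Build max-heap: [6_B, 5_E, 4_C, 3_D, 2_A, 2_F]
  Swap root 6_B to index 5, re-heapify first 5 -> [5_E, 3_D, 4_C, 2_F, 2_A, 6_B]
  Swap root 5_E to index 4, re-heapify first 4 -> [4_C, 3_D, 2_A, 2_F, 5_E, 6_B]
  Swap root 4_C to index 3, re-heapify first 3 -> [3_D, 2_F, 2_A, 4_C, 5_E, 6_B]
  Swap root 3_D to index 2, re-heapify first 2 -> [2_A, 2_F, 3_D, 4_C, 5_E, 6_B]
  Swap root 2_A to index 1, re-heapify first 1 -> [2_F, 2_A, 3_D, 4_C, 5_E, 6_B]
Final order: [2_F, 2_A, 3_D, 4_C, 5_E, 6_B]
Equal keys:
  value 2: originally 2_A, 2_F; after sorting 2_F, 2_A -> order changed
Equal keys were reordered, so Heap Sort is not stable: heap construction and root-to-end swaps move elements without regard to the original order of equal keys. (One such input is enough; an unstable sort may happen to preserve order on other inputs, but it gives no guarantee.)
Answer: Not stable


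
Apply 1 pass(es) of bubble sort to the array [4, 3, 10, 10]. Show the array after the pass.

After pass 1: [3, 4, 10, 10] (1 swaps)
Total swaps: 1


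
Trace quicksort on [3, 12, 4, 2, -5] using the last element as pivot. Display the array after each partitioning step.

Partition 1: pivot=-5 at index 0 -> [-5, 12, 4, 2, 3]
Partition 2: pivot=3 at index 2 -> [-5, 2, 3, 12, 4]
Partition 3: pivot=4 at index 3 -> [-5, 2, 3, 4, 12]


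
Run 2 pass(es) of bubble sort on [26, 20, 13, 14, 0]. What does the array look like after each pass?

After pass 1: [20, 13, 14, 0, 26] (4 swaps)
After pass 2: [13, 14, 0, 20, 26] (3 swaps)
Total swaps: 7


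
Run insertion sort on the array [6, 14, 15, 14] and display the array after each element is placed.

First element 6 is already 'sorted'
Insert 14: shifted 0 elements -> [6, 14, 15, 14]
Insert 15: shifted 0 elements -> [6, 14, 15, 14]
Insert 14: shifted 1 elements -> [6, 14, 14, 15]


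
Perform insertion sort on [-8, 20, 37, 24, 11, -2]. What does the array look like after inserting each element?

First element -8 is already 'sorted'
Insert 20: shifted 0 elements -> [-8, 20, 37, 24, 11, -2]
Insert 37: shifted 0 elements -> [-8, 20, 37, 24, 11, -2]
Insert 24: shifted 1 elements -> [-8, 20, 24, 37, 11, -2]
Insert 11: shifted 3 elements -> [-8, 11, 20, 24, 37, -2]
Insert -2: shifted 4 elements -> [-8, -2, 11, 20, 24, 37]


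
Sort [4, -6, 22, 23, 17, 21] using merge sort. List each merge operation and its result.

Divide and conquer:
  Merge [-6] + [22] -> [-6, 22]
  Merge [4] + [-6, 22] -> [-6, 4, 22]
  Merge [17] + [21] -> [17, 21]
  Merge [23] + [17, 21] -> [17, 21, 23]
  Merge [-6, 4, 22] + [17, 21, 23] -> [-6, 4, 17, 21, 22, 23]


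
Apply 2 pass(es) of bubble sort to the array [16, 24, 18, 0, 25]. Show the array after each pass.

After pass 1: [16, 18, 0, 24, 25] (2 swaps)
After pass 2: [16, 0, 18, 24, 25] (1 swaps)
Total swaps: 3


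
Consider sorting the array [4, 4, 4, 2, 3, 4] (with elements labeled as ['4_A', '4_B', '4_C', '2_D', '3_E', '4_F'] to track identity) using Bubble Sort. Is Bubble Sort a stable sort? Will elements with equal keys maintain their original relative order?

Trace Bubble Sort on the labeled array (the key is the number; the letter only tracks identity):
  After pass 1: [4_A, 4_B, 2_D, 3_E, 4_C, 4_F]
  After pass 2: [4_A, 2_D, 3_E, 4_B, 4_C, 4_F]
  After pass 3: [2_D, 3_E, 4_A, 4_B, 4_C, 4_F]
  After pass 4: [2_D, 3_E, 4_A, 4_B, 4_C, 4_F] (no swaps, done)
Final order: [2_D, 3_E, 4_A, 4_B, 4_C, 4_F]
Equal keys:
  value 4: originally 4_A, 4_B, 4_C, 4_F; after sorting 4_A, 4_B, 4_C, 4_F -> order preserved
All equal keys kept their original relative order. Bubble Sort is stable: it only swaps adjacent elements when the left one is strictly greater, so equal keys never move past each other.
Answer: Stable


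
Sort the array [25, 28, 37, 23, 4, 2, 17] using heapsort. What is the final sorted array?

Build heap: [37, 28, 25, 23, 4, 2, 17]
Extract 37: [28, 23, 25, 17, 4, 2, 37]
Extract 28: [25, 23, 2, 17, 4, 28, 37]
Extract 25: [23, 17, 2, 4, 25, 28, 37]
Extract 23: [17, 4, 2, 23, 25, 28, 37]
Extract 17: [4, 2, 17, 23, 25, 28, 37]
Extract 4: [2, 4, 17, 23, 25, 28, 37]


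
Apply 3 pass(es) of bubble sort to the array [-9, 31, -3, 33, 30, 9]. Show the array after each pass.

After pass 1: [-9, -3, 31, 30, 9, 33] (3 swaps)
After pass 2: [-9, -3, 30, 9, 31, 33] (2 swaps)
After pass 3: [-9, -3, 9, 30, 31, 33] (1 swaps)
Total swaps: 6


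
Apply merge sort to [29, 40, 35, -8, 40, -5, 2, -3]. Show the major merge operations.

Divide and conquer:
  Merge [29] + [40] -> [29, 40]
  Merge [35] + [-8] -> [-8, 35]
  Merge [29, 40] + [-8, 35] -> [-8, 29, 35, 40]
  Merge [40] + [-5] -> [-5, 40]
  Merge [2] + [-3] -> [-3, 2]
  Merge [-5, 40] + [-3, 2] -> [-5, -3, 2, 40]
  Merge [-8, 29, 35, 40] + [-5, -3, 2, 40] -> [-8, -5, -3, 2, 29, 35, 40, 40]


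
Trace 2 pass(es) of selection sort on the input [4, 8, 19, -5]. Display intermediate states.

Pass 1: Select minimum -5 at index 3, swap -> [-5, 8, 19, 4]
Pass 2: Select minimum 4 at index 3, swap -> [-5, 4, 19, 8]


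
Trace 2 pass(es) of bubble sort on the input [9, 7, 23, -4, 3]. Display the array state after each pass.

After pass 1: [7, 9, -4, 3, 23] (3 swaps)
After pass 2: [7, -4, 3, 9, 23] (2 swaps)
Total swaps: 5


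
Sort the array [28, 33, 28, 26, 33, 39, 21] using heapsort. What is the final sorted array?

Build heap: [39, 33, 28, 26, 33, 28, 21]
Extract 39: [33, 33, 28, 26, 21, 28, 39]
Extract 33: [33, 28, 28, 26, 21, 33, 39]
Extract 33: [28, 26, 28, 21, 33, 33, 39]
Extract 28: [28, 26, 21, 28, 33, 33, 39]
Extract 28: [26, 21, 28, 28, 33, 33, 39]
Extract 26: [21, 26, 28, 28, 33, 33, 39]


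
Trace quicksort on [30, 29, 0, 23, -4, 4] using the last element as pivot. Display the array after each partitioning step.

Partition 1: pivot=4 at index 2 -> [0, -4, 4, 23, 29, 30]
Partition 2: pivot=-4 at index 0 -> [-4, 0, 4, 23, 29, 30]
Partition 3: pivot=30 at index 5 -> [-4, 0, 4, 23, 29, 30]
Partition 4: pivot=29 at index 4 -> [-4, 0, 4, 23, 29, 30]


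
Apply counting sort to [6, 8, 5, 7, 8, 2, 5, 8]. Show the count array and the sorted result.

Count array: [0, 0, 1, 0, 0, 2, 1, 1, 3]
(count[i] = number of elements equal to i)
Cumulative count: [0, 0, 1, 1, 1, 3, 4, 5, 8]
Sorted: [2, 5, 5, 6, 7, 8, 8, 8]


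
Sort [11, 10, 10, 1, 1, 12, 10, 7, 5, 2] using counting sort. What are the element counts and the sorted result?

Count array: [0, 2, 1, 0, 0, 1, 0, 1, 0, 0, 3, 1, 1]
(count[i] = number of elements equal to i)
Cumulative count: [0, 2, 3, 3, 3, 4, 4, 5, 5, 5, 8, 9, 10]
Sorted: [1, 1, 2, 5, 7, 10, 10, 10, 11, 12]


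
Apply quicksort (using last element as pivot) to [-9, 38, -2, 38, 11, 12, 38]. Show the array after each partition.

Partition 1: pivot=38 at index 6 -> [-9, 38, -2, 38, 11, 12, 38]
Partition 2: pivot=12 at index 3 -> [-9, -2, 11, 12, 38, 38, 38]
Partition 3: pivot=11 at index 2 -> [-9, -2, 11, 12, 38, 38, 38]
Partition 4: pivot=-2 at index 1 -> [-9, -2, 11, 12, 38, 38, 38]
Partition 5: pivot=38 at index 5 -> [-9, -2, 11, 12, 38, 38, 38]


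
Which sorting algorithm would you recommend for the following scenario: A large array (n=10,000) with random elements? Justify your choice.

Best choice: Quicksort or Mergesort
Reason: Both have O(n log n) average case; quicksort has lower constant factors


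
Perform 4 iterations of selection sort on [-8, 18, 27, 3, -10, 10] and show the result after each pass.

Pass 1: Select minimum -10 at index 4, swap -> [-10, 18, 27, 3, -8, 10]
Pass 2: Select minimum -8 at index 4, swap -> [-10, -8, 27, 3, 18, 10]
Pass 3: Select minimum 3 at index 3, swap -> [-10, -8, 3, 27, 18, 10]
Pass 4: Select minimum 10 at index 5, swap -> [-10, -8, 3, 10, 18, 27]


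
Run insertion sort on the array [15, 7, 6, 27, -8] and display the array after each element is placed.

First element 15 is already 'sorted'
Insert 7: shifted 1 elements -> [7, 15, 6, 27, -8]
Insert 6: shifted 2 elements -> [6, 7, 15, 27, -8]
Insert 27: shifted 0 elements -> [6, 7, 15, 27, -8]
Insert -8: shifted 4 elements -> [-8, 6, 7, 15, 27]


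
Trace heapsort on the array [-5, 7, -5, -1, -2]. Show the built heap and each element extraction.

Build heap: [7, -1, -5, -5, -2]
Extract 7: [-1, -2, -5, -5, 7]
Extract -1: [-2, -5, -5, -1, 7]
Extract -2: [-5, -5, -2, -1, 7]
Extract -5: [-5, -5, -2, -1, 7]


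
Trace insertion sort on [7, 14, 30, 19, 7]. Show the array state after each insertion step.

First element 7 is already 'sorted'
Insert 14: shifted 0 elements -> [7, 14, 30, 19, 7]
Insert 30: shifted 0 elements -> [7, 14, 30, 19, 7]
Insert 19: shifted 1 elements -> [7, 14, 19, 30, 7]
Insert 7: shifted 3 elements -> [7, 7, 14, 19, 30]


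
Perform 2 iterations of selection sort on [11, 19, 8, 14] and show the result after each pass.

Pass 1: Select minimum 8 at index 2, swap -> [8, 19, 11, 14]
Pass 2: Select minimum 11 at index 2, swap -> [8, 11, 19, 14]


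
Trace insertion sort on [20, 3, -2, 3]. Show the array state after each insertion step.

First element 20 is already 'sorted'
Insert 3: shifted 1 elements -> [3, 20, -2, 3]
Insert -2: shifted 2 elements -> [-2, 3, 20, 3]
Insert 3: shifted 1 elements -> [-2, 3, 3, 20]


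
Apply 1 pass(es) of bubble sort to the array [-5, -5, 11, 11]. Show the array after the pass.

After pass 1: [-5, -5, 11, 11] (0 swaps)
Total swaps: 0


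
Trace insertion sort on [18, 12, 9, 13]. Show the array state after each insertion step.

First element 18 is already 'sorted'
Insert 12: shifted 1 elements -> [12, 18, 9, 13]
Insert 9: shifted 2 elements -> [9, 12, 18, 13]
Insert 13: shifted 1 elements -> [9, 12, 13, 18]


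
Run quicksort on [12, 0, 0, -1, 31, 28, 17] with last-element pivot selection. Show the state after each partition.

Partition 1: pivot=17 at index 4 -> [12, 0, 0, -1, 17, 28, 31]
Partition 2: pivot=-1 at index 0 -> [-1, 0, 0, 12, 17, 28, 31]
Partition 3: pivot=12 at index 3 -> [-1, 0, 0, 12, 17, 28, 31]
Partition 4: pivot=0 at index 2 -> [-1, 0, 0, 12, 17, 28, 31]
Partition 5: pivot=31 at index 6 -> [-1, 0, 0, 12, 17, 28, 31]


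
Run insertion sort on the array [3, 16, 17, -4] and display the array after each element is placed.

First element 3 is already 'sorted'
Insert 16: shifted 0 elements -> [3, 16, 17, -4]
Insert 17: shifted 0 elements -> [3, 16, 17, -4]
Insert -4: shifted 3 elements -> [-4, 3, 16, 17]


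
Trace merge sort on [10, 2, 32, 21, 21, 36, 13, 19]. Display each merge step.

Divide and conquer:
  Merge [10] + [2] -> [2, 10]
  Merge [32] + [21] -> [21, 32]
  Merge [2, 10] + [21, 32] -> [2, 10, 21, 32]
  Merge [21] + [36] -> [21, 36]
  Merge [13] + [19] -> [13, 19]
  Merge [21, 36] + [13, 19] -> [13, 19, 21, 36]
  Merge [2, 10, 21, 32] + [13, 19, 21, 36] -> [2, 10, 13, 19, 21, 21, 32, 36]


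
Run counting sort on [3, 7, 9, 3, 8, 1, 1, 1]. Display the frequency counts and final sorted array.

Count array: [0, 3, 0, 2, 0, 0, 0, 1, 1, 1]
(count[i] = number of elements equal to i)
Cumulative count: [0, 3, 3, 5, 5, 5, 5, 6, 7, 8]
Sorted: [1, 1, 1, 3, 3, 7, 8, 9]


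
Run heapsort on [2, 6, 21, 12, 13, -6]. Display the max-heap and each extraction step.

Build heap: [21, 13, 2, 12, 6, -6]
Extract 21: [13, 12, 2, -6, 6, 21]
Extract 13: [12, 6, 2, -6, 13, 21]
Extract 12: [6, -6, 2, 12, 13, 21]
Extract 6: [2, -6, 6, 12, 13, 21]
Extract 2: [-6, 2, 6, 12, 13, 21]


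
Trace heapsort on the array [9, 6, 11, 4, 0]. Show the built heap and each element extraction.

Build heap: [11, 6, 9, 4, 0]
Extract 11: [9, 6, 0, 4, 11]
Extract 9: [6, 4, 0, 9, 11]
Extract 6: [4, 0, 6, 9, 11]
Extract 4: [0, 4, 6, 9, 11]


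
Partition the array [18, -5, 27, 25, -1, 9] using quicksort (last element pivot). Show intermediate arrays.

Partition 1: pivot=9 at index 2 -> [-5, -1, 9, 25, 18, 27]
Partition 2: pivot=-1 at index 1 -> [-5, -1, 9, 25, 18, 27]
Partition 3: pivot=27 at index 5 -> [-5, -1, 9, 25, 18, 27]
Partition 4: pivot=18 at index 3 -> [-5, -1, 9, 18, 25, 27]


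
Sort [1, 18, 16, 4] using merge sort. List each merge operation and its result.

Divide and conquer:
  Merge [1] + [18] -> [1, 18]
  Merge [16] + [4] -> [4, 16]
  Merge [1, 18] + [4, 16] -> [1, 4, 16, 18]


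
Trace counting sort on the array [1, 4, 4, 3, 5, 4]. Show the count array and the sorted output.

Count array: [0, 1, 0, 1, 3, 1]
(count[i] = number of elements equal to i)
Cumulative count: [0, 1, 1, 2, 5, 6]
Sorted: [1, 3, 4, 4, 4, 5]


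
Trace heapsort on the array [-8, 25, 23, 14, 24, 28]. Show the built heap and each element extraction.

Build heap: [28, 25, 23, 14, 24, -8]
Extract 28: [25, 24, 23, 14, -8, 28]
Extract 25: [24, 14, 23, -8, 25, 28]
Extract 24: [23, 14, -8, 24, 25, 28]
Extract 23: [14, -8, 23, 24, 25, 28]
Extract 14: [-8, 14, 23, 24, 25, 28]


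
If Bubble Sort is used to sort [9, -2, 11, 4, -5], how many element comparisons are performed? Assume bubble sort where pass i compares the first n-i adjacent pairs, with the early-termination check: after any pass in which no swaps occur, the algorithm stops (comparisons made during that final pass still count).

Pass 1: compare adjacent pairs (0,1)..(3,4) = 4 comparison(s), 3 swap(s) -> [-2, 9, 4, -5, 11]
Pass 2: compare adjacent pairs (0,1)..(2,3) = 3 comparison(s), 2 swap(s) -> [-2, 4, -5, 9, 11]
Pass 3: compare adjacent pairs (0,1)..(1,2) = 2 comparison(s), 1 swap(s) -> [-2, -5, 4, 9, 11]
Pass 4: compare adjacent pairs (0,1)..(0,1) = 1 comparison(s), 1 swap(s) -> [-5, -2, 4, 9, 11]
Every pass made at least one swap, so all n-1 passes run.
Total comparisons: 4 + 3 + 2 + 1 = 10


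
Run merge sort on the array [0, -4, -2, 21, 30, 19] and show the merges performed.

Divide and conquer:
  Merge [-4] + [-2] -> [-4, -2]
  Merge [0] + [-4, -2] -> [-4, -2, 0]
  Merge [30] + [19] -> [19, 30]
  Merge [21] + [19, 30] -> [19, 21, 30]
  Merge [-4, -2, 0] + [19, 21, 30] -> [-4, -2, 0, 19, 21, 30]


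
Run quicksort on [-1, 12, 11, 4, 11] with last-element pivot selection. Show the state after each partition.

Partition 1: pivot=11 at index 3 -> [-1, 11, 4, 11, 12]
Partition 2: pivot=4 at index 1 -> [-1, 4, 11, 11, 12]


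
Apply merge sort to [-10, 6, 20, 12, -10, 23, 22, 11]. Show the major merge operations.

Divide and conquer:
  Merge [-10] + [6] -> [-10, 6]
  Merge [20] + [12] -> [12, 20]
  Merge [-10, 6] + [12, 20] -> [-10, 6, 12, 20]
  Merge [-10] + [23] -> [-10, 23]
  Merge [22] + [11] -> [11, 22]
  Merge [-10, 23] + [11, 22] -> [-10, 11, 22, 23]
  Merge [-10, 6, 12, 20] + [-10, 11, 22, 23] -> [-10, -10, 6, 11, 12, 20, 22, 23]


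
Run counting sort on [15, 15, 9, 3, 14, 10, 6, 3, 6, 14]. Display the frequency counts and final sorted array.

Count array: [0, 0, 0, 2, 0, 0, 2, 0, 0, 1, 1, 0, 0, 0, 2, 2]
(count[i] = number of elements equal to i)
Cumulative count: [0, 0, 0, 2, 2, 2, 4, 4, 4, 5, 6, 6, 6, 6, 8, 10]
Sorted: [3, 3, 6, 6, 9, 10, 14, 14, 15, 15]


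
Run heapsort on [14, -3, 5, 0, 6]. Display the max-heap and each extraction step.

Build heap: [14, 6, 5, 0, -3]
Extract 14: [6, 0, 5, -3, 14]
Extract 6: [5, 0, -3, 6, 14]
Extract 5: [0, -3, 5, 6, 14]
Extract 0: [-3, 0, 5, 6, 14]


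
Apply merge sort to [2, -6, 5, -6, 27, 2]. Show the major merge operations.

Divide and conquer:
  Merge [-6] + [5] -> [-6, 5]
  Merge [2] + [-6, 5] -> [-6, 2, 5]
  Merge [27] + [2] -> [2, 27]
  Merge [-6] + [2, 27] -> [-6, 2, 27]
  Merge [-6, 2, 5] + [-6, 2, 27] -> [-6, -6, 2, 2, 5, 27]


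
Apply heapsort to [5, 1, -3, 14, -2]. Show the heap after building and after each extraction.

Build heap: [14, 5, -3, 1, -2]
Extract 14: [5, 1, -3, -2, 14]
Extract 5: [1, -2, -3, 5, 14]
Extract 1: [-2, -3, 1, 5, 14]
Extract -2: [-3, -2, 1, 5, 14]


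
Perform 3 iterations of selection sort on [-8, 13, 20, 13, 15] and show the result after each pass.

Pass 1: Select minimum -8 at index 0, swap -> [-8, 13, 20, 13, 15]
Pass 2: Select minimum 13 at index 1, swap -> [-8, 13, 20, 13, 15]
Pass 3: Select minimum 13 at index 3, swap -> [-8, 13, 13, 20, 15]


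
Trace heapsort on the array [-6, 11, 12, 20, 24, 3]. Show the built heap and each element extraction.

Build heap: [24, 20, 12, -6, 11, 3]
Extract 24: [20, 11, 12, -6, 3, 24]
Extract 20: [12, 11, 3, -6, 20, 24]
Extract 12: [11, -6, 3, 12, 20, 24]
Extract 11: [3, -6, 11, 12, 20, 24]
Extract 3: [-6, 3, 11, 12, 20, 24]


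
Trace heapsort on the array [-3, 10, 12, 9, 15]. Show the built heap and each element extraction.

Build heap: [15, 10, 12, 9, -3]
Extract 15: [12, 10, -3, 9, 15]
Extract 12: [10, 9, -3, 12, 15]
Extract 10: [9, -3, 10, 12, 15]
Extract 9: [-3, 9, 10, 12, 15]


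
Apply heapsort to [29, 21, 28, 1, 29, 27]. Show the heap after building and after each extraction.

Build heap: [29, 29, 28, 1, 21, 27]
Extract 29: [29, 27, 28, 1, 21, 29]
Extract 29: [28, 27, 21, 1, 29, 29]
Extract 28: [27, 1, 21, 28, 29, 29]
Extract 27: [21, 1, 27, 28, 29, 29]
Extract 21: [1, 21, 27, 28, 29, 29]


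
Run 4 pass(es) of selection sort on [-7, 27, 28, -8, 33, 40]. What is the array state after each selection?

Pass 1: Select minimum -8 at index 3, swap -> [-8, 27, 28, -7, 33, 40]
Pass 2: Select minimum -7 at index 3, swap -> [-8, -7, 28, 27, 33, 40]
Pass 3: Select minimum 27 at index 3, swap -> [-8, -7, 27, 28, 33, 40]
Pass 4: Select minimum 28 at index 3, swap -> [-8, -7, 27, 28, 33, 40]


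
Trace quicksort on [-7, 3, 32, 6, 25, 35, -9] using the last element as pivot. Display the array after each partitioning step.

Partition 1: pivot=-9 at index 0 -> [-9, 3, 32, 6, 25, 35, -7]
Partition 2: pivot=-7 at index 1 -> [-9, -7, 32, 6, 25, 35, 3]
Partition 3: pivot=3 at index 2 -> [-9, -7, 3, 6, 25, 35, 32]
Partition 4: pivot=32 at index 5 -> [-9, -7, 3, 6, 25, 32, 35]
Partition 5: pivot=25 at index 4 -> [-9, -7, 3, 6, 25, 32, 35]


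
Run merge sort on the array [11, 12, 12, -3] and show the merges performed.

Divide and conquer:
  Merge [11] + [12] -> [11, 12]
  Merge [12] + [-3] -> [-3, 12]
  Merge [11, 12] + [-3, 12] -> [-3, 11, 12, 12]


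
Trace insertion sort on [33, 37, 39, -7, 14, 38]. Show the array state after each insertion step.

First element 33 is already 'sorted'
Insert 37: shifted 0 elements -> [33, 37, 39, -7, 14, 38]
Insert 39: shifted 0 elements -> [33, 37, 39, -7, 14, 38]
Insert -7: shifted 3 elements -> [-7, 33, 37, 39, 14, 38]
Insert 14: shifted 3 elements -> [-7, 14, 33, 37, 39, 38]
Insert 38: shifted 1 elements -> [-7, 14, 33, 37, 38, 39]


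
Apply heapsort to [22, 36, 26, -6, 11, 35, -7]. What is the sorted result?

Build heap: [36, 22, 35, -6, 11, 26, -7]
Extract 36: [35, 22, 26, -6, 11, -7, 36]
Extract 35: [26, 22, -7, -6, 11, 35, 36]
Extract 26: [22, 11, -7, -6, 26, 35, 36]
Extract 22: [11, -6, -7, 22, 26, 35, 36]
Extract 11: [-6, -7, 11, 22, 26, 35, 36]
Extract -6: [-7, -6, 11, 22, 26, 35, 36]


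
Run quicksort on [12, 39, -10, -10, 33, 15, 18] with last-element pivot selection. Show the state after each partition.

Partition 1: pivot=18 at index 4 -> [12, -10, -10, 15, 18, 39, 33]
Partition 2: pivot=15 at index 3 -> [12, -10, -10, 15, 18, 39, 33]
Partition 3: pivot=-10 at index 1 -> [-10, -10, 12, 15, 18, 39, 33]
Partition 4: pivot=33 at index 5 -> [-10, -10, 12, 15, 18, 33, 39]


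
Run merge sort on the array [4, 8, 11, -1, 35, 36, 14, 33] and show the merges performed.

Divide and conquer:
  Merge [4] + [8] -> [4, 8]
  Merge [11] + [-1] -> [-1, 11]
  Merge [4, 8] + [-1, 11] -> [-1, 4, 8, 11]
  Merge [35] + [36] -> [35, 36]
  Merge [14] + [33] -> [14, 33]
  Merge [35, 36] + [14, 33] -> [14, 33, 35, 36]
  Merge [-1, 4, 8, 11] + [14, 33, 35, 36] -> [-1, 4, 8, 11, 14, 33, 35, 36]


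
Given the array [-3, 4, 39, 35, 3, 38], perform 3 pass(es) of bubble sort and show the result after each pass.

After pass 1: [-3, 4, 35, 3, 38, 39] (3 swaps)
After pass 2: [-3, 4, 3, 35, 38, 39] (1 swaps)
After pass 3: [-3, 3, 4, 35, 38, 39] (1 swaps)
Total swaps: 5


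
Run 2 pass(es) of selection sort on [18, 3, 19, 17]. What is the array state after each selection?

Pass 1: Select minimum 3 at index 1, swap -> [3, 18, 19, 17]
Pass 2: Select minimum 17 at index 3, swap -> [3, 17, 19, 18]


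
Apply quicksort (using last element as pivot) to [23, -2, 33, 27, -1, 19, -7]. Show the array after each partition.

Partition 1: pivot=-7 at index 0 -> [-7, -2, 33, 27, -1, 19, 23]
Partition 2: pivot=23 at index 4 -> [-7, -2, -1, 19, 23, 27, 33]
Partition 3: pivot=19 at index 3 -> [-7, -2, -1, 19, 23, 27, 33]
Partition 4: pivot=-1 at index 2 -> [-7, -2, -1, 19, 23, 27, 33]
Partition 5: pivot=33 at index 6 -> [-7, -2, -1, 19, 23, 27, 33]


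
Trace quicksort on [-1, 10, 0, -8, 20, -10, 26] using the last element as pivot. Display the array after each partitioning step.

Partition 1: pivot=26 at index 6 -> [-1, 10, 0, -8, 20, -10, 26]
Partition 2: pivot=-10 at index 0 -> [-10, 10, 0, -8, 20, -1, 26]
Partition 3: pivot=-1 at index 2 -> [-10, -8, -1, 10, 20, 0, 26]
Partition 4: pivot=0 at index 3 -> [-10, -8, -1, 0, 20, 10, 26]
Partition 5: pivot=10 at index 4 -> [-10, -8, -1, 0, 10, 20, 26]


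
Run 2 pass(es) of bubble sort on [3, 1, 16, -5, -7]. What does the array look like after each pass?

After pass 1: [1, 3, -5, -7, 16] (3 swaps)
After pass 2: [1, -5, -7, 3, 16] (2 swaps)
Total swaps: 5


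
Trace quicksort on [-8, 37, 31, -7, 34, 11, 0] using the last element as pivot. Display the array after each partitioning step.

Partition 1: pivot=0 at index 2 -> [-8, -7, 0, 37, 34, 11, 31]
Partition 2: pivot=-7 at index 1 -> [-8, -7, 0, 37, 34, 11, 31]
Partition 3: pivot=31 at index 4 -> [-8, -7, 0, 11, 31, 37, 34]
Partition 4: pivot=34 at index 5 -> [-8, -7, 0, 11, 31, 34, 37]


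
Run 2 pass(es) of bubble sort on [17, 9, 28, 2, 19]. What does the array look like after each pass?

After pass 1: [9, 17, 2, 19, 28] (3 swaps)
After pass 2: [9, 2, 17, 19, 28] (1 swaps)
Total swaps: 4


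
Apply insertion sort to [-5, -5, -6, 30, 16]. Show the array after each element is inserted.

First element -5 is already 'sorted'
Insert -5: shifted 0 elements -> [-5, -5, -6, 30, 16]
Insert -6: shifted 2 elements -> [-6, -5, -5, 30, 16]
Insert 30: shifted 0 elements -> [-6, -5, -5, 30, 16]
Insert 16: shifted 1 elements -> [-6, -5, -5, 16, 30]


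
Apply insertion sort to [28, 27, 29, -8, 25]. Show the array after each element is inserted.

First element 28 is already 'sorted'
Insert 27: shifted 1 elements -> [27, 28, 29, -8, 25]
Insert 29: shifted 0 elements -> [27, 28, 29, -8, 25]
Insert -8: shifted 3 elements -> [-8, 27, 28, 29, 25]
Insert 25: shifted 3 elements -> [-8, 25, 27, 28, 29]


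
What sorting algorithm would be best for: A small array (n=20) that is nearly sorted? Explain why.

Best choice: Insertion sort
Reason: Insertion sort is O(n) for nearly sorted arrays and has low overhead


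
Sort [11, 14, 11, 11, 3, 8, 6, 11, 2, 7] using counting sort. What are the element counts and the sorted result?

Count array: [0, 0, 1, 1, 0, 0, 1, 1, 1, 0, 0, 4, 0, 0, 1]
(count[i] = number of elements equal to i)
Cumulative count: [0, 0, 1, 2, 2, 2, 3, 4, 5, 5, 5, 9, 9, 9, 10]
Sorted: [2, 3, 6, 7, 8, 11, 11, 11, 11, 14]


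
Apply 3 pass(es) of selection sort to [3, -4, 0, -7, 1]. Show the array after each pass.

Pass 1: Select minimum -7 at index 3, swap -> [-7, -4, 0, 3, 1]
Pass 2: Select minimum -4 at index 1, swap -> [-7, -4, 0, 3, 1]
Pass 3: Select minimum 0 at index 2, swap -> [-7, -4, 0, 3, 1]


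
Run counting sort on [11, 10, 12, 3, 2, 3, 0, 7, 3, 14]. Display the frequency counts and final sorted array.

Count array: [1, 0, 1, 3, 0, 0, 0, 1, 0, 0, 1, 1, 1, 0, 1]
(count[i] = number of elements equal to i)
Cumulative count: [1, 1, 2, 5, 5, 5, 5, 6, 6, 6, 7, 8, 9, 9, 10]
Sorted: [0, 2, 3, 3, 3, 7, 10, 11, 12, 14]


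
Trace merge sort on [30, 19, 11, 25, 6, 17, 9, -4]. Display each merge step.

Divide and conquer:
  Merge [30] + [19] -> [19, 30]
  Merge [11] + [25] -> [11, 25]
  Merge [19, 30] + [11, 25] -> [11, 19, 25, 30]
  Merge [6] + [17] -> [6, 17]
  Merge [9] + [-4] -> [-4, 9]
  Merge [6, 17] + [-4, 9] -> [-4, 6, 9, 17]
  Merge [11, 19, 25, 30] + [-4, 6, 9, 17] -> [-4, 6, 9, 11, 17, 19, 25, 30]


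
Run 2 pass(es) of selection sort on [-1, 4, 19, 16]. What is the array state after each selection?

Pass 1: Select minimum -1 at index 0, swap -> [-1, 4, 19, 16]
Pass 2: Select minimum 4 at index 1, swap -> [-1, 4, 19, 16]


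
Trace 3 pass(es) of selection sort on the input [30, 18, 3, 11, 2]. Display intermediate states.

Pass 1: Select minimum 2 at index 4, swap -> [2, 18, 3, 11, 30]
Pass 2: Select minimum 3 at index 2, swap -> [2, 3, 18, 11, 30]
Pass 3: Select minimum 11 at index 3, swap -> [2, 3, 11, 18, 30]


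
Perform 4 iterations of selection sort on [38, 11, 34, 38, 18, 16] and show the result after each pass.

Pass 1: Select minimum 11 at index 1, swap -> [11, 38, 34, 38, 18, 16]
Pass 2: Select minimum 16 at index 5, swap -> [11, 16, 34, 38, 18, 38]
Pass 3: Select minimum 18 at index 4, swap -> [11, 16, 18, 38, 34, 38]
Pass 4: Select minimum 34 at index 4, swap -> [11, 16, 18, 34, 38, 38]


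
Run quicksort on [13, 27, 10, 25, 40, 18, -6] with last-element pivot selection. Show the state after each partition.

Partition 1: pivot=-6 at index 0 -> [-6, 27, 10, 25, 40, 18, 13]
Partition 2: pivot=13 at index 2 -> [-6, 10, 13, 25, 40, 18, 27]
Partition 3: pivot=27 at index 5 -> [-6, 10, 13, 25, 18, 27, 40]
Partition 4: pivot=18 at index 3 -> [-6, 10, 13, 18, 25, 27, 40]


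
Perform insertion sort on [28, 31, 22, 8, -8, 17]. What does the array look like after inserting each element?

First element 28 is already 'sorted'
Insert 31: shifted 0 elements -> [28, 31, 22, 8, -8, 17]
Insert 22: shifted 2 elements -> [22, 28, 31, 8, -8, 17]
Insert 8: shifted 3 elements -> [8, 22, 28, 31, -8, 17]
Insert -8: shifted 4 elements -> [-8, 8, 22, 28, 31, 17]
Insert 17: shifted 3 elements -> [-8, 8, 17, 22, 28, 31]


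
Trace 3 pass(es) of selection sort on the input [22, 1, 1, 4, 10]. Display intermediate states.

Pass 1: Select minimum 1 at index 1, swap -> [1, 22, 1, 4, 10]
Pass 2: Select minimum 1 at index 2, swap -> [1, 1, 22, 4, 10]
Pass 3: Select minimum 4 at index 3, swap -> [1, 1, 4, 22, 10]


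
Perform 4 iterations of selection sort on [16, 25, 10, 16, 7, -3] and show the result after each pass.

Pass 1: Select minimum -3 at index 5, swap -> [-3, 25, 10, 16, 7, 16]
Pass 2: Select minimum 7 at index 4, swap -> [-3, 7, 10, 16, 25, 16]
Pass 3: Select minimum 10 at index 2, swap -> [-3, 7, 10, 16, 25, 16]
Pass 4: Select minimum 16 at index 3, swap -> [-3, 7, 10, 16, 25, 16]


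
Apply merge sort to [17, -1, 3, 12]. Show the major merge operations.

Divide and conquer:
  Merge [17] + [-1] -> [-1, 17]
  Merge [3] + [12] -> [3, 12]
  Merge [-1, 17] + [3, 12] -> [-1, 3, 12, 17]


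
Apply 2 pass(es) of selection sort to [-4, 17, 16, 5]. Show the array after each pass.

Pass 1: Select minimum -4 at index 0, swap -> [-4, 17, 16, 5]
Pass 2: Select minimum 5 at index 3, swap -> [-4, 5, 16, 17]
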